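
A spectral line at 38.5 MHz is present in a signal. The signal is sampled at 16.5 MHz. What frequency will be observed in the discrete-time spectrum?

5.5 MHz

38.5 MHz mod fs = 5.5 MHz.
5.5 MHz ≤ fs/2 = 8.25 MHz, appears at 5.5 MHz.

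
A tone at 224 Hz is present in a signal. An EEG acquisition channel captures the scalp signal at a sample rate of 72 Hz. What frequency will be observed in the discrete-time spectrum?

8 Hz

224 Hz mod fs = 8 Hz.
8 Hz ≤ fs/2 = 36 Hz, appears at 8 Hz.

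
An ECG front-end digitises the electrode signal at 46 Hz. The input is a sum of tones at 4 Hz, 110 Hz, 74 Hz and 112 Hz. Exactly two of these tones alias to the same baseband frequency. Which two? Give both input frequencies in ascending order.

74 Hz, 110 Hz

fs/2 = 23 Hz.
4 Hz ≤ fs/2 = 23 Hz, passes unchanged.
110 Hz mod fs = 18 Hz.
18 Hz ≤ fs/2 = 23 Hz, appears at 18 Hz.
74 Hz mod fs = 28 Hz.
28 Hz > fs/2 = 23 Hz, folds to fs − 28 Hz = 18 Hz.
112 Hz mod fs = 20 Hz.
20 Hz ≤ fs/2 = 23 Hz, appears at 20 Hz.
74 Hz and 110 Hz both map to 18 Hz.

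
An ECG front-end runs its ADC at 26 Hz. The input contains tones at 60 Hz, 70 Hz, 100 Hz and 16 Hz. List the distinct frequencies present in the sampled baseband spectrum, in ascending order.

4 Hz, 8 Hz, 10 Hz

fs/2 = 13 Hz.
60 Hz mod fs = 8 Hz.
8 Hz ≤ fs/2 = 13 Hz, appears at 8 Hz.
70 Hz mod fs = 18 Hz.
18 Hz > fs/2 = 13 Hz, folds to fs − 18 Hz = 8 Hz.
100 Hz mod fs = 22 Hz.
22 Hz > fs/2 = 13 Hz, folds to fs − 22 Hz = 4 Hz.
16 Hz > fs/2 = 13 Hz, folds to fs − 16 Hz = 10 Hz.
Distinct values: {4 Hz, 8 Hz, 10 Hz}.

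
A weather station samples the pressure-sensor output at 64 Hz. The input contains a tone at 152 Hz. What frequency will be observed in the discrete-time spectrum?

152 Hz mod fs = 24 Hz.
24 Hz ≤ fs/2 = 32 Hz, appears at 24 Hz.

24 Hz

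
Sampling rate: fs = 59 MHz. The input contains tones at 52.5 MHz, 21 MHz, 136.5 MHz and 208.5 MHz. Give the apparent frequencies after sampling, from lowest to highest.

6.5 MHz, 18.5 MHz, 21 MHz, 27.5 MHz

fs/2 = 29.5 MHz.
52.5 MHz > fs/2 = 29.5 MHz, folds to fs − 52.5 MHz = 6.5 MHz.
21 MHz ≤ fs/2 = 29.5 MHz, passes unchanged.
136.5 MHz mod fs = 18.5 MHz.
18.5 MHz ≤ fs/2 = 29.5 MHz, appears at 18.5 MHz.
208.5 MHz mod fs = 31.5 MHz.
31.5 MHz > fs/2 = 29.5 MHz, folds to fs − 31.5 MHz = 27.5 MHz.
Distinct values: {6.5 MHz, 18.5 MHz, 21 MHz, 27.5 MHz}.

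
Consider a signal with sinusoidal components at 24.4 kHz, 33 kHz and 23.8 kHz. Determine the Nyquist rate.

66 kHz

Highest-frequency component: 33 kHz.
Nyquist rate = 2 × 33 kHz = 66 kHz.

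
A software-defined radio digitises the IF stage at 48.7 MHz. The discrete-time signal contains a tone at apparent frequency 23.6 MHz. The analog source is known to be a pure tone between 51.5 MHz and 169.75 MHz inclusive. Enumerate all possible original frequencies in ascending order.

72.3 MHz, 73.8 MHz, 121 MHz, 122.5 MHz, 169.7 MHz

Frequencies that alias to 23.6 MHz are k·fs ± 23.6 MHz for integer k ≥ 0.
k=0: 23.6 MHz.
k=1: 25.1 MHz, 72.3 MHz.
k=2: 73.8 MHz, 121 MHz.
k=3: 122.5 MHz, 169.7 MHz.
k=4: 171.2 MHz, 218.4 MHz.
Within [51.5 MHz, 169.75 MHz]: 72.3 MHz, 73.8 MHz, 121 MHz, 122.5 MHz, 169.7 MHz.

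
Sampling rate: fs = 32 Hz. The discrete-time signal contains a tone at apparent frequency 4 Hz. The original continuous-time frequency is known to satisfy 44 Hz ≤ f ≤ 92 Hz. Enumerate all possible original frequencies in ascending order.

Frequencies that alias to 4 Hz are k·fs ± 4 Hz for integer k ≥ 0.
k=0: 4 Hz.
k=1: 28 Hz, 36 Hz.
k=2: 60 Hz, 68 Hz.
k=3: 92 Hz, 100 Hz.
k=4: 124 Hz, 132 Hz.
Within [44 Hz, 92 Hz]: 60 Hz, 68 Hz, 92 Hz.

60 Hz, 68 Hz, 92 Hz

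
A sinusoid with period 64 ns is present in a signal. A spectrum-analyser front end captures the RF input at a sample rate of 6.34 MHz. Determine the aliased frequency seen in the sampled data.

T = 64 ns → f = 1/T = 15.625 MHz.
15.625 MHz mod fs = 2.945 MHz.
2.945 MHz ≤ fs/2 = 3.17 MHz, appears at 2.945 MHz.

2.945 MHz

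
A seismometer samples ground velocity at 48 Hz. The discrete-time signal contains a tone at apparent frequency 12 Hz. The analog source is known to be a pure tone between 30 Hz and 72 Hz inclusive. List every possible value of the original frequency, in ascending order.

Frequencies that alias to 12 Hz are k·fs ± 12 Hz for integer k ≥ 0.
k=0: 12 Hz.
k=1: 36 Hz, 60 Hz.
k=2: 84 Hz, 108 Hz.
Within [30 Hz, 72 Hz]: 36 Hz, 60 Hz.

36 Hz, 60 Hz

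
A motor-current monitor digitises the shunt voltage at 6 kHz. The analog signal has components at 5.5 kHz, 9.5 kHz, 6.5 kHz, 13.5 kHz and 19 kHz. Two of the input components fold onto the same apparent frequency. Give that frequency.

fs/2 = 3 kHz.
5.5 kHz > fs/2 = 3 kHz, folds to fs − 5.5 kHz = 0.5 kHz.
9.5 kHz mod fs = 3.5 kHz.
3.5 kHz > fs/2 = 3 kHz, folds to fs − 3.5 kHz = 2.5 kHz.
6.5 kHz mod fs = 0.5 kHz.
0.5 kHz ≤ fs/2 = 3 kHz, appears at 0.5 kHz.
13.5 kHz mod fs = 1.5 kHz.
1.5 kHz ≤ fs/2 = 3 kHz, appears at 1.5 kHz.
19 kHz mod fs = 1 kHz.
1 kHz ≤ fs/2 = 3 kHz, appears at 1 kHz.
5.5 kHz and 6.5 kHz both map to 0.5 kHz.

0.5 kHz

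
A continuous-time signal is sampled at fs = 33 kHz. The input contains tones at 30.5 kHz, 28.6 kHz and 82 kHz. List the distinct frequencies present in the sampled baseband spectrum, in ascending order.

2.5 kHz, 4.4 kHz, 16 kHz

fs/2 = 16.5 kHz.
30.5 kHz > fs/2 = 16.5 kHz, folds to fs − 30.5 kHz = 2.5 kHz.
28.6 kHz > fs/2 = 16.5 kHz, folds to fs − 28.6 kHz = 4.4 kHz.
82 kHz mod fs = 16 kHz.
16 kHz ≤ fs/2 = 16.5 kHz, appears at 16 kHz.
Distinct values: {2.5 kHz, 4.4 kHz, 16 kHz}.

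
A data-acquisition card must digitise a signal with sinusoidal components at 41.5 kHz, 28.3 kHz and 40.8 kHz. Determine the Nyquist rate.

Highest-frequency component: 41.5 kHz.
Nyquist rate = 2 × 41.5 kHz = 83 kHz.

83 kHz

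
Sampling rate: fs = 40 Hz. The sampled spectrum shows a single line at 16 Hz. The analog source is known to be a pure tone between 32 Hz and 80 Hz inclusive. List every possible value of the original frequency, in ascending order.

Frequencies that alias to 16 Hz are k·fs ± 16 Hz for integer k ≥ 0.
k=0: 16 Hz.
k=1: 24 Hz, 56 Hz.
k=2: 64 Hz, 96 Hz.
k=3: 104 Hz, 136 Hz.
Within [32 Hz, 80 Hz]: 56 Hz, 64 Hz.

56 Hz, 64 Hz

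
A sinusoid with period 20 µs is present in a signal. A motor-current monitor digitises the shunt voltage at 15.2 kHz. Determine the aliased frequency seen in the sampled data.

T = 20 µs → f = 1/T = 50 kHz.
50 kHz mod fs = 4.4 kHz.
4.4 kHz ≤ fs/2 = 7.6 kHz, appears at 4.4 kHz.

4.4 kHz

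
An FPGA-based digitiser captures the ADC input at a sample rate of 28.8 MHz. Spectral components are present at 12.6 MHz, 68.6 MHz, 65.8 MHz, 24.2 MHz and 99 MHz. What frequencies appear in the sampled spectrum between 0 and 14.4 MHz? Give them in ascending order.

4.6 MHz, 8.2 MHz, 11 MHz, 12.6 MHz

fs/2 = 14.4 MHz.
12.6 MHz ≤ fs/2 = 14.4 MHz, passes unchanged.
68.6 MHz mod fs = 11 MHz.
11 MHz ≤ fs/2 = 14.4 MHz, appears at 11 MHz.
65.8 MHz mod fs = 8.2 MHz.
8.2 MHz ≤ fs/2 = 14.4 MHz, appears at 8.2 MHz.
24.2 MHz > fs/2 = 14.4 MHz, folds to fs − 24.2 MHz = 4.6 MHz.
99 MHz mod fs = 12.6 MHz.
12.6 MHz ≤ fs/2 = 14.4 MHz, appears at 12.6 MHz.
Distinct values: {4.6 MHz, 8.2 MHz, 11 MHz, 12.6 MHz}.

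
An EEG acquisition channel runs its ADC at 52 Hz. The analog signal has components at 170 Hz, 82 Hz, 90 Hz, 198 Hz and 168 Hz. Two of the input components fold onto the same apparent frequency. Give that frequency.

14 Hz

fs/2 = 26 Hz.
170 Hz mod fs = 14 Hz.
14 Hz ≤ fs/2 = 26 Hz, appears at 14 Hz.
82 Hz mod fs = 30 Hz.
30 Hz > fs/2 = 26 Hz, folds to fs − 30 Hz = 22 Hz.
90 Hz mod fs = 38 Hz.
38 Hz > fs/2 = 26 Hz, folds to fs − 38 Hz = 14 Hz.
198 Hz mod fs = 42 Hz.
42 Hz > fs/2 = 26 Hz, folds to fs − 42 Hz = 10 Hz.
168 Hz mod fs = 12 Hz.
12 Hz ≤ fs/2 = 26 Hz, appears at 12 Hz.
90 Hz and 170 Hz both map to 14 Hz.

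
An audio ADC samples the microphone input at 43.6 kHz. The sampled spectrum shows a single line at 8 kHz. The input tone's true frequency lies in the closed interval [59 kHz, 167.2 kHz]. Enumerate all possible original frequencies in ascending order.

Frequencies that alias to 8 kHz are k·fs ± 8 kHz for integer k ≥ 0.
k=0: 8 kHz.
k=1: 35.6 kHz, 51.6 kHz.
k=2: 79.2 kHz, 95.2 kHz.
k=3: 122.8 kHz, 138.8 kHz.
k=4: 166.4 kHz, 182.4 kHz.
k=5: 210 kHz, 226 kHz.
Within [59 kHz, 167.2 kHz]: 79.2 kHz, 95.2 kHz, 122.8 kHz, 138.8 kHz, 166.4 kHz.

79.2 kHz, 95.2 kHz, 122.8 kHz, 138.8 kHz, 166.4 kHz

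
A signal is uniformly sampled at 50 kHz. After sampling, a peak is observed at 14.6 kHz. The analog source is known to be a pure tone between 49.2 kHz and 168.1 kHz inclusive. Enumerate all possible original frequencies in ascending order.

Frequencies that alias to 14.6 kHz are k·fs ± 14.6 kHz for integer k ≥ 0.
k=0: 14.6 kHz.
k=1: 35.4 kHz, 64.6 kHz.
k=2: 85.4 kHz, 114.6 kHz.
k=3: 135.4 kHz, 164.6 kHz.
k=4: 185.4 kHz, 214.6 kHz.
Within [49.2 kHz, 168.1 kHz]: 64.6 kHz, 85.4 kHz, 114.6 kHz, 135.4 kHz, 164.6 kHz.

64.6 kHz, 85.4 kHz, 114.6 kHz, 135.4 kHz, 164.6 kHz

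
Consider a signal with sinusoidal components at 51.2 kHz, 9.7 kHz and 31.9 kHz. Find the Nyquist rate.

102.4 kHz

Highest-frequency component: 51.2 kHz.
Nyquist rate = 2 × 51.2 kHz = 102.4 kHz.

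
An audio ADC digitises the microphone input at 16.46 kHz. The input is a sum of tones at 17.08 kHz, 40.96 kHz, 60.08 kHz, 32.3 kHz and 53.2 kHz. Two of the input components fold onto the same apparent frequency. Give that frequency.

0.62 kHz

fs/2 = 8.23 kHz.
17.08 kHz mod fs = 0.62 kHz.
0.62 kHz ≤ fs/2 = 8.23 kHz, appears at 0.62 kHz.
40.96 kHz mod fs = 8.04 kHz.
8.04 kHz ≤ fs/2 = 8.23 kHz, appears at 8.04 kHz.
60.08 kHz mod fs = 10.7 kHz.
10.7 kHz > fs/2 = 8.23 kHz, folds to fs − 10.7 kHz = 5.76 kHz.
32.3 kHz mod fs = 15.84 kHz.
15.84 kHz > fs/2 = 8.23 kHz, folds to fs − 15.84 kHz = 0.62 kHz.
53.2 kHz mod fs = 3.82 kHz.
3.82 kHz ≤ fs/2 = 8.23 kHz, appears at 3.82 kHz.
17.08 kHz and 32.3 kHz both map to 0.62 kHz.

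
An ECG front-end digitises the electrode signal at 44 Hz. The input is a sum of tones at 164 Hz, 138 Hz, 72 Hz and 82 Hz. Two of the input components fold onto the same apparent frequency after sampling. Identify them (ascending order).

fs/2 = 22 Hz.
164 Hz mod fs = 32 Hz.
32 Hz > fs/2 = 22 Hz, folds to fs − 32 Hz = 12 Hz.
138 Hz mod fs = 6 Hz.
6 Hz ≤ fs/2 = 22 Hz, appears at 6 Hz.
72 Hz mod fs = 28 Hz.
28 Hz > fs/2 = 22 Hz, folds to fs − 28 Hz = 16 Hz.
82 Hz mod fs = 38 Hz.
38 Hz > fs/2 = 22 Hz, folds to fs − 38 Hz = 6 Hz.
82 Hz and 138 Hz both map to 6 Hz.

82 Hz, 138 Hz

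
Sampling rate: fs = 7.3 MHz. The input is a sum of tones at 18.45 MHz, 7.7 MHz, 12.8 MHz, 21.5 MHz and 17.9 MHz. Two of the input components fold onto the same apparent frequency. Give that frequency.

fs/2 = 3.65 MHz.
18.45 MHz mod fs = 3.85 MHz.
3.85 MHz > fs/2 = 3.65 MHz, folds to fs − 3.85 MHz = 3.45 MHz.
7.7 MHz mod fs = 0.4 MHz.
0.4 MHz ≤ fs/2 = 3.65 MHz, appears at 0.4 MHz.
12.8 MHz mod fs = 5.5 MHz.
5.5 MHz > fs/2 = 3.65 MHz, folds to fs − 5.5 MHz = 1.8 MHz.
21.5 MHz mod fs = 6.9 MHz.
6.9 MHz > fs/2 = 3.65 MHz, folds to fs − 6.9 MHz = 0.4 MHz.
17.9 MHz mod fs = 3.3 MHz.
3.3 MHz ≤ fs/2 = 3.65 MHz, appears at 3.3 MHz.
7.7 MHz and 21.5 MHz both map to 0.4 MHz.

0.4 MHz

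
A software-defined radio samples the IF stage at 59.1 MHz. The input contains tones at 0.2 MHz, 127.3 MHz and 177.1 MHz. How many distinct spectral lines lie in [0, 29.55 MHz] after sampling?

2

fs/2 = 29.55 MHz.
0.2 MHz ≤ fs/2 = 29.55 MHz, passes unchanged.
127.3 MHz mod fs = 9.1 MHz.
9.1 MHz ≤ fs/2 = 29.55 MHz, appears at 9.1 MHz.
177.1 MHz mod fs = 58.9 MHz.
58.9 MHz > fs/2 = 29.55 MHz, folds to fs − 58.9 MHz = 0.2 MHz.
Distinct values: {0.2 MHz, 9.1 MHz} → 2.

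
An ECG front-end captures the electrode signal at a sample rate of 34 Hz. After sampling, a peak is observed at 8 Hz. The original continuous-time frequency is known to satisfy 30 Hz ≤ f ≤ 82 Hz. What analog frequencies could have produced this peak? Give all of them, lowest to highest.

Frequencies that alias to 8 Hz are k·fs ± 8 Hz for integer k ≥ 0.
k=0: 8 Hz.
k=1: 26 Hz, 42 Hz.
k=2: 60 Hz, 76 Hz.
k=3: 94 Hz, 110 Hz.
Within [30 Hz, 82 Hz]: 42 Hz, 60 Hz, 76 Hz.

42 Hz, 60 Hz, 76 Hz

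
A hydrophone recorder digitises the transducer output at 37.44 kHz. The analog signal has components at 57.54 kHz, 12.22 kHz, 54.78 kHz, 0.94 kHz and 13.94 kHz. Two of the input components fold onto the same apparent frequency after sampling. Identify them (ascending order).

54.78 kHz, 57.54 kHz

fs/2 = 18.72 kHz.
57.54 kHz mod fs = 20.1 kHz.
20.1 kHz > fs/2 = 18.72 kHz, folds to fs − 20.1 kHz = 17.34 kHz.
12.22 kHz ≤ fs/2 = 18.72 kHz, passes unchanged.
54.78 kHz mod fs = 17.34 kHz.
17.34 kHz ≤ fs/2 = 18.72 kHz, appears at 17.34 kHz.
0.94 kHz ≤ fs/2 = 18.72 kHz, passes unchanged.
13.94 kHz ≤ fs/2 = 18.72 kHz, passes unchanged.
54.78 kHz and 57.54 kHz both map to 17.34 kHz.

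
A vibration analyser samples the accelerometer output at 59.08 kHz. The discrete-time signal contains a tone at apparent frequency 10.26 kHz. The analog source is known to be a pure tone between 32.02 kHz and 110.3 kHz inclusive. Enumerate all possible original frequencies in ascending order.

48.82 kHz, 69.34 kHz, 107.9 kHz

Frequencies that alias to 10.26 kHz are k·fs ± 10.26 kHz for integer k ≥ 0.
k=0: 10.26 kHz.
k=1: 48.82 kHz, 69.34 kHz.
k=2: 107.9 kHz, 128.42 kHz.
k=3: 166.98 kHz, 187.5 kHz.
Within [32.02 kHz, 110.3 kHz]: 48.82 kHz, 69.34 kHz, 107.9 kHz.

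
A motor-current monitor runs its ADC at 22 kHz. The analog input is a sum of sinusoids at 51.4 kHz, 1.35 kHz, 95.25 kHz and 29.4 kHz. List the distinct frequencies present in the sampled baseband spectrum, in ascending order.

fs/2 = 11 kHz.
51.4 kHz mod fs = 7.4 kHz.
7.4 kHz ≤ fs/2 = 11 kHz, appears at 7.4 kHz.
1.35 kHz ≤ fs/2 = 11 kHz, passes unchanged.
95.25 kHz mod fs = 7.25 kHz.
7.25 kHz ≤ fs/2 = 11 kHz, appears at 7.25 kHz.
29.4 kHz mod fs = 7.4 kHz.
7.4 kHz ≤ fs/2 = 11 kHz, appears at 7.4 kHz.
Distinct values: {1.35 kHz, 7.25 kHz, 7.4 kHz}.

1.35 kHz, 7.25 kHz, 7.4 kHz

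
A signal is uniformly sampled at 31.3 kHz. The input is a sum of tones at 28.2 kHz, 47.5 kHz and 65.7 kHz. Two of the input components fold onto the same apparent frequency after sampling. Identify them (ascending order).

fs/2 = 15.65 kHz.
28.2 kHz > fs/2 = 15.65 kHz, folds to fs − 28.2 kHz = 3.1 kHz.
47.5 kHz mod fs = 16.2 kHz.
16.2 kHz > fs/2 = 15.65 kHz, folds to fs − 16.2 kHz = 15.1 kHz.
65.7 kHz mod fs = 3.1 kHz.
3.1 kHz ≤ fs/2 = 15.65 kHz, appears at 3.1 kHz.
28.2 kHz and 65.7 kHz both map to 3.1 kHz.

28.2 kHz, 65.7 kHz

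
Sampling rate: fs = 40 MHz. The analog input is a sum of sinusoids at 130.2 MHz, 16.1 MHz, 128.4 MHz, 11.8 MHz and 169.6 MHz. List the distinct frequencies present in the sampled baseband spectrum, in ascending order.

8.4 MHz, 9.6 MHz, 10.2 MHz, 11.8 MHz, 16.1 MHz

fs/2 = 20 MHz.
130.2 MHz mod fs = 10.2 MHz.
10.2 MHz ≤ fs/2 = 20 MHz, appears at 10.2 MHz.
16.1 MHz ≤ fs/2 = 20 MHz, passes unchanged.
128.4 MHz mod fs = 8.4 MHz.
8.4 MHz ≤ fs/2 = 20 MHz, appears at 8.4 MHz.
11.8 MHz ≤ fs/2 = 20 MHz, passes unchanged.
169.6 MHz mod fs = 9.6 MHz.
9.6 MHz ≤ fs/2 = 20 MHz, appears at 9.6 MHz.
Distinct values: {8.4 MHz, 9.6 MHz, 10.2 MHz, 11.8 MHz, 16.1 MHz}.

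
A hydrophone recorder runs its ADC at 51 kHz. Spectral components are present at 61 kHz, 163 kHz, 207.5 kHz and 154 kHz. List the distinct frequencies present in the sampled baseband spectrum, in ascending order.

1 kHz, 3.5 kHz, 10 kHz

fs/2 = 25.5 kHz.
61 kHz mod fs = 10 kHz.
10 kHz ≤ fs/2 = 25.5 kHz, appears at 10 kHz.
163 kHz mod fs = 10 kHz.
10 kHz ≤ fs/2 = 25.5 kHz, appears at 10 kHz.
207.5 kHz mod fs = 3.5 kHz.
3.5 kHz ≤ fs/2 = 25.5 kHz, appears at 3.5 kHz.
154 kHz mod fs = 1 kHz.
1 kHz ≤ fs/2 = 25.5 kHz, appears at 1 kHz.
Distinct values: {1 kHz, 3.5 kHz, 10 kHz}.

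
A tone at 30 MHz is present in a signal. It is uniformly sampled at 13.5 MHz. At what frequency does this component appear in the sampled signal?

30 MHz mod fs = 3 MHz.
3 MHz ≤ fs/2 = 6.75 MHz, appears at 3 MHz.

3 MHz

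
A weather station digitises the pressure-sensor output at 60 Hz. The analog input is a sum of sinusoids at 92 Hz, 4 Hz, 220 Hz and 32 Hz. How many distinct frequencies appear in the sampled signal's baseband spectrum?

3

fs/2 = 30 Hz.
92 Hz mod fs = 32 Hz.
32 Hz > fs/2 = 30 Hz, folds to fs − 32 Hz = 28 Hz.
4 Hz ≤ fs/2 = 30 Hz, passes unchanged.
220 Hz mod fs = 40 Hz.
40 Hz > fs/2 = 30 Hz, folds to fs − 40 Hz = 20 Hz.
32 Hz > fs/2 = 30 Hz, folds to fs − 32 Hz = 28 Hz.
Distinct values: {4 Hz, 20 Hz, 28 Hz} → 3.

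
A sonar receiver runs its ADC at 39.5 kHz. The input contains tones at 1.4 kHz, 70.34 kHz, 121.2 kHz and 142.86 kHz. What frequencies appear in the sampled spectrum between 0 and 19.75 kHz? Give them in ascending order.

fs/2 = 19.75 kHz.
1.4 kHz ≤ fs/2 = 19.75 kHz, passes unchanged.
70.34 kHz mod fs = 30.84 kHz.
30.84 kHz > fs/2 = 19.75 kHz, folds to fs − 30.84 kHz = 8.66 kHz.
121.2 kHz mod fs = 2.7 kHz.
2.7 kHz ≤ fs/2 = 19.75 kHz, appears at 2.7 kHz.
142.86 kHz mod fs = 24.36 kHz.
24.36 kHz > fs/2 = 19.75 kHz, folds to fs − 24.36 kHz = 15.14 kHz.
Distinct values: {1.4 kHz, 2.7 kHz, 8.66 kHz, 15.14 kHz}.

1.4 kHz, 2.7 kHz, 8.66 kHz, 15.14 kHz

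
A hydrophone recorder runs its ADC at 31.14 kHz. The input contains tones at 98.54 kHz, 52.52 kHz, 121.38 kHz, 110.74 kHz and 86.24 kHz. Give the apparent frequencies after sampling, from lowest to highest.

3.18 kHz, 5.12 kHz, 7.18 kHz, 9.76 kHz, 13.82 kHz

fs/2 = 15.57 kHz.
98.54 kHz mod fs = 5.12 kHz.
5.12 kHz ≤ fs/2 = 15.57 kHz, appears at 5.12 kHz.
52.52 kHz mod fs = 21.38 kHz.
21.38 kHz > fs/2 = 15.57 kHz, folds to fs − 21.38 kHz = 9.76 kHz.
121.38 kHz mod fs = 27.96 kHz.
27.96 kHz > fs/2 = 15.57 kHz, folds to fs − 27.96 kHz = 3.18 kHz.
110.74 kHz mod fs = 17.32 kHz.
17.32 kHz > fs/2 = 15.57 kHz, folds to fs − 17.32 kHz = 13.82 kHz.
86.24 kHz mod fs = 23.96 kHz.
23.96 kHz > fs/2 = 15.57 kHz, folds to fs − 23.96 kHz = 7.18 kHz.
Distinct values: {3.18 kHz, 5.12 kHz, 7.18 kHz, 9.76 kHz, 13.82 kHz}.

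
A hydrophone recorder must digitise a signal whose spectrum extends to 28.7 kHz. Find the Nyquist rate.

Nyquist rate = 2 × 28.7 kHz = 57.4 kHz.

57.4 kHz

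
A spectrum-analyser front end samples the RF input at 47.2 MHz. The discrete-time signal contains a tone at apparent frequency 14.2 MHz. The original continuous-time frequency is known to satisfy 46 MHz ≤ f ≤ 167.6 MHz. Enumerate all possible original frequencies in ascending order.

Frequencies that alias to 14.2 MHz are k·fs ± 14.2 MHz for integer k ≥ 0.
k=0: 14.2 MHz.
k=1: 33 MHz, 61.4 MHz.
k=2: 80.2 MHz, 108.6 MHz.
k=3: 127.4 MHz, 155.8 MHz.
k=4: 174.6 MHz, 203 MHz.
Within [46 MHz, 167.6 MHz]: 61.4 MHz, 80.2 MHz, 108.6 MHz, 127.4 MHz, 155.8 MHz.

61.4 MHz, 80.2 MHz, 108.6 MHz, 127.4 MHz, 155.8 MHz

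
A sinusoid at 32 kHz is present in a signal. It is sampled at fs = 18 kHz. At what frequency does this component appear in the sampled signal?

4 kHz

32 kHz mod fs = 14 kHz.
14 kHz > fs/2 = 9 kHz, folds to fs − 14 kHz = 4 kHz.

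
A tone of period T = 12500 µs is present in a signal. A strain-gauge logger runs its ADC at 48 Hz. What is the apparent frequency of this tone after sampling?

T = 12500 µs → f = 1/T = 80 Hz.
80 Hz mod fs = 32 Hz.
32 Hz > fs/2 = 24 Hz, folds to fs − 32 Hz = 16 Hz.

16 Hz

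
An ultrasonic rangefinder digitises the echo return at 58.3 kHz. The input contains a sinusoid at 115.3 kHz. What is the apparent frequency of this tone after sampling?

115.3 kHz mod fs = 57 kHz.
57 kHz > fs/2 = 29.15 kHz, folds to fs − 57 kHz = 1.3 kHz.

1.3 kHz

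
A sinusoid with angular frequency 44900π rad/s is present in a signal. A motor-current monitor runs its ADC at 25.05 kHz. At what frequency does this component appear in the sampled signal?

ω = 44900π rad/s → f = ω/(2π) = 22450 Hz = 22.45 kHz.
22.45 kHz > fs/2 = 12.525 kHz, folds to fs − 22.45 kHz = 2.6 kHz.

2.6 kHz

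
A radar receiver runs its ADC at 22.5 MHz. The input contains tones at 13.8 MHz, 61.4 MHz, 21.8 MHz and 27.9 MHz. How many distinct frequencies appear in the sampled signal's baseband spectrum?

4

fs/2 = 11.25 MHz.
13.8 MHz > fs/2 = 11.25 MHz, folds to fs − 13.8 MHz = 8.7 MHz.
61.4 MHz mod fs = 16.4 MHz.
16.4 MHz > fs/2 = 11.25 MHz, folds to fs − 16.4 MHz = 6.1 MHz.
21.8 MHz > fs/2 = 11.25 MHz, folds to fs − 21.8 MHz = 0.7 MHz.
27.9 MHz mod fs = 5.4 MHz.
5.4 MHz ≤ fs/2 = 11.25 MHz, appears at 5.4 MHz.
Distinct values: {0.7 MHz, 5.4 MHz, 6.1 MHz, 8.7 MHz} → 4.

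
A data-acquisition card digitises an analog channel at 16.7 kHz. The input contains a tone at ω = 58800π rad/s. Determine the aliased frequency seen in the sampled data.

ω = 58800π rad/s → f = ω/(2π) = 29400 Hz = 29.4 kHz.
29.4 kHz mod fs = 12.7 kHz.
12.7 kHz > fs/2 = 8.35 kHz, folds to fs − 12.7 kHz = 4 kHz.

4 kHz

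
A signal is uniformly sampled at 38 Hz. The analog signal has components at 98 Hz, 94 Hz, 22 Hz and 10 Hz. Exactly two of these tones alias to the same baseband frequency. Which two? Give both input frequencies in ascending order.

fs/2 = 19 Hz.
98 Hz mod fs = 22 Hz.
22 Hz > fs/2 = 19 Hz, folds to fs − 22 Hz = 16 Hz.
94 Hz mod fs = 18 Hz.
18 Hz ≤ fs/2 = 19 Hz, appears at 18 Hz.
22 Hz > fs/2 = 19 Hz, folds to fs − 22 Hz = 16 Hz.
10 Hz ≤ fs/2 = 19 Hz, passes unchanged.
22 Hz and 98 Hz both map to 16 Hz.

22 Hz, 98 Hz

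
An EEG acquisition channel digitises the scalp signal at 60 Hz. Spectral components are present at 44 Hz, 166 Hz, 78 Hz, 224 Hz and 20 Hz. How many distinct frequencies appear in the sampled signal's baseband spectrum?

fs/2 = 30 Hz.
44 Hz > fs/2 = 30 Hz, folds to fs − 44 Hz = 16 Hz.
166 Hz mod fs = 46 Hz.
46 Hz > fs/2 = 30 Hz, folds to fs − 46 Hz = 14 Hz.
78 Hz mod fs = 18 Hz.
18 Hz ≤ fs/2 = 30 Hz, appears at 18 Hz.
224 Hz mod fs = 44 Hz.
44 Hz > fs/2 = 30 Hz, folds to fs − 44 Hz = 16 Hz.
20 Hz ≤ fs/2 = 30 Hz, passes unchanged.
Distinct values: {14 Hz, 16 Hz, 18 Hz, 20 Hz} → 4.

4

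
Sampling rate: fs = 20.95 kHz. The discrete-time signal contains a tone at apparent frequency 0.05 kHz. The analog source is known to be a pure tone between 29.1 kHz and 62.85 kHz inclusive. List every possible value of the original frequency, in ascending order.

41.85 kHz, 41.95 kHz, 62.8 kHz

Frequencies that alias to 0.05 kHz are k·fs ± 0.05 kHz for integer k ≥ 0.
k=0: 0.05 kHz.
k=1: 20.9 kHz, 21 kHz.
k=2: 41.85 kHz, 41.95 kHz.
k=3: 62.8 kHz, 62.9 kHz.
k=4: 83.75 kHz, 83.85 kHz.
Within [29.1 kHz, 62.85 kHz]: 41.85 kHz, 41.95 kHz, 62.8 kHz.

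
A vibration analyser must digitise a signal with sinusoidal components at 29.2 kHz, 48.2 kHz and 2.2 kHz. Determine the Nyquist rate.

96.4 kHz

Highest-frequency component: 48.2 kHz.
Nyquist rate = 2 × 48.2 kHz = 96.4 kHz.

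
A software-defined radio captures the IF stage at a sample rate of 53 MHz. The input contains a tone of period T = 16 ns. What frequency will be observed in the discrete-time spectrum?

T = 16 ns → f = 1/T = 62.5 MHz.
62.5 MHz mod fs = 9.5 MHz.
9.5 MHz ≤ fs/2 = 26.5 MHz, appears at 9.5 MHz.

9.5 MHz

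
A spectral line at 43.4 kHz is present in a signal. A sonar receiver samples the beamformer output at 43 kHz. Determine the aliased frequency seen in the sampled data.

0.4 kHz

43.4 kHz mod fs = 0.4 kHz.
0.4 kHz ≤ fs/2 = 21.5 kHz, appears at 0.4 kHz.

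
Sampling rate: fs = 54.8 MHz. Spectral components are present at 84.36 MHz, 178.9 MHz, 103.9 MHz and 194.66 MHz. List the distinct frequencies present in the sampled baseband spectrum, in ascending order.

5.7 MHz, 14.5 MHz, 24.54 MHz, 25.24 MHz

fs/2 = 27.4 MHz.
84.36 MHz mod fs = 29.56 MHz.
29.56 MHz > fs/2 = 27.4 MHz, folds to fs − 29.56 MHz = 25.24 MHz.
178.9 MHz mod fs = 14.5 MHz.
14.5 MHz ≤ fs/2 = 27.4 MHz, appears at 14.5 MHz.
103.9 MHz mod fs = 49.1 MHz.
49.1 MHz > fs/2 = 27.4 MHz, folds to fs − 49.1 MHz = 5.7 MHz.
194.66 MHz mod fs = 30.26 MHz.
30.26 MHz > fs/2 = 27.4 MHz, folds to fs − 30.26 MHz = 24.54 MHz.
Distinct values: {5.7 MHz, 14.5 MHz, 24.54 MHz, 25.24 MHz}.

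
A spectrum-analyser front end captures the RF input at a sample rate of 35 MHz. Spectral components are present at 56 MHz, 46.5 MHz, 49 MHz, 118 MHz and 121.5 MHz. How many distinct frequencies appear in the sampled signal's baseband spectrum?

fs/2 = 17.5 MHz.
56 MHz mod fs = 21 MHz.
21 MHz > fs/2 = 17.5 MHz, folds to fs − 21 MHz = 14 MHz.
46.5 MHz mod fs = 11.5 MHz.
11.5 MHz ≤ fs/2 = 17.5 MHz, appears at 11.5 MHz.
49 MHz mod fs = 14 MHz.
14 MHz ≤ fs/2 = 17.5 MHz, appears at 14 MHz.
118 MHz mod fs = 13 MHz.
13 MHz ≤ fs/2 = 17.5 MHz, appears at 13 MHz.
121.5 MHz mod fs = 16.5 MHz.
16.5 MHz ≤ fs/2 = 17.5 MHz, appears at 16.5 MHz.
Distinct values: {11.5 MHz, 13 MHz, 14 MHz, 16.5 MHz} → 4.

4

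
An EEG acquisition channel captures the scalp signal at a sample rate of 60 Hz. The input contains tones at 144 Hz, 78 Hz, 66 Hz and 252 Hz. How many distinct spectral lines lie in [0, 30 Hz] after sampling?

fs/2 = 30 Hz.
144 Hz mod fs = 24 Hz.
24 Hz ≤ fs/2 = 30 Hz, appears at 24 Hz.
78 Hz mod fs = 18 Hz.
18 Hz ≤ fs/2 = 30 Hz, appears at 18 Hz.
66 Hz mod fs = 6 Hz.
6 Hz ≤ fs/2 = 30 Hz, appears at 6 Hz.
252 Hz mod fs = 12 Hz.
12 Hz ≤ fs/2 = 30 Hz, appears at 12 Hz.
Distinct values: {6 Hz, 12 Hz, 18 Hz, 24 Hz} → 4.

4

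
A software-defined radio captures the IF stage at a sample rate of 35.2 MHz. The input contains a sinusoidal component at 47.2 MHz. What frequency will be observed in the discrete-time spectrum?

47.2 MHz mod fs = 12 MHz.
12 MHz ≤ fs/2 = 17.6 MHz, appears at 12 MHz.

12 MHz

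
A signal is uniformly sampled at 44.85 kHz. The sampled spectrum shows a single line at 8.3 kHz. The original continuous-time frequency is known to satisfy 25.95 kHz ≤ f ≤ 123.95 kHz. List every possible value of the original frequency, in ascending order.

Frequencies that alias to 8.3 kHz are k·fs ± 8.3 kHz for integer k ≥ 0.
k=0: 8.3 kHz.
k=1: 36.55 kHz, 53.15 kHz.
k=2: 81.4 kHz, 98 kHz.
k=3: 126.25 kHz, 142.85 kHz.
Within [25.95 kHz, 123.95 kHz]: 36.55 kHz, 53.15 kHz, 81.4 kHz, 98 kHz.

36.55 kHz, 53.15 kHz, 81.4 kHz, 98 kHz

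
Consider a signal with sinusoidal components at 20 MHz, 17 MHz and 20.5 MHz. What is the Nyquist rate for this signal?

Highest-frequency component: 20.5 MHz.
Nyquist rate = 2 × 20.5 MHz = 41 MHz.

41 MHz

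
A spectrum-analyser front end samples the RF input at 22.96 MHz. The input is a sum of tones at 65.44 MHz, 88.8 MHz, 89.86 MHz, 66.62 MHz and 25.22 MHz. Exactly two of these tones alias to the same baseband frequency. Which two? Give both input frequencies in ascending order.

fs/2 = 11.48 MHz.
65.44 MHz mod fs = 19.52 MHz.
19.52 MHz > fs/2 = 11.48 MHz, folds to fs − 19.52 MHz = 3.44 MHz.
88.8 MHz mod fs = 19.92 MHz.
19.92 MHz > fs/2 = 11.48 MHz, folds to fs − 19.92 MHz = 3.04 MHz.
89.86 MHz mod fs = 20.98 MHz.
20.98 MHz > fs/2 = 11.48 MHz, folds to fs − 20.98 MHz = 1.98 MHz.
66.62 MHz mod fs = 20.7 MHz.
20.7 MHz > fs/2 = 11.48 MHz, folds to fs − 20.7 MHz = 2.26 MHz.
25.22 MHz mod fs = 2.26 MHz.
2.26 MHz ≤ fs/2 = 11.48 MHz, appears at 2.26 MHz.
25.22 MHz and 66.62 MHz both map to 2.26 MHz.

25.22 MHz, 66.62 MHz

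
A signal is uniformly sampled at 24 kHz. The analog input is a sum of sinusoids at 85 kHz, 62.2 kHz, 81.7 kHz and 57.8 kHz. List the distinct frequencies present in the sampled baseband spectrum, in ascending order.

fs/2 = 12 kHz.
85 kHz mod fs = 13 kHz.
13 kHz > fs/2 = 12 kHz, folds to fs − 13 kHz = 11 kHz.
62.2 kHz mod fs = 14.2 kHz.
14.2 kHz > fs/2 = 12 kHz, folds to fs − 14.2 kHz = 9.8 kHz.
81.7 kHz mod fs = 9.7 kHz.
9.7 kHz ≤ fs/2 = 12 kHz, appears at 9.7 kHz.
57.8 kHz mod fs = 9.8 kHz.
9.8 kHz ≤ fs/2 = 12 kHz, appears at 9.8 kHz.
Distinct values: {9.7 kHz, 9.8 kHz, 11 kHz}.

9.7 kHz, 9.8 kHz, 11 kHz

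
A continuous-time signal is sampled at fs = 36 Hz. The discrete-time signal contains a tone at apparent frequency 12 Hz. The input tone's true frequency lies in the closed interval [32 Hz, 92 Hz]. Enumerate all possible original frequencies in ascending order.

Frequencies that alias to 12 Hz are k·fs ± 12 Hz for integer k ≥ 0.
k=0: 12 Hz.
k=1: 24 Hz, 48 Hz.
k=2: 60 Hz, 84 Hz.
k=3: 96 Hz, 120 Hz.
Within [32 Hz, 92 Hz]: 48 Hz, 60 Hz, 84 Hz.

48 Hz, 60 Hz, 84 Hz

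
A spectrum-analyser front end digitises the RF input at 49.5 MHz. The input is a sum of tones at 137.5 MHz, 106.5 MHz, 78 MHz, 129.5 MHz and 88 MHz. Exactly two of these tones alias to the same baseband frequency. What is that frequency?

11 MHz

fs/2 = 24.75 MHz.
137.5 MHz mod fs = 38.5 MHz.
38.5 MHz > fs/2 = 24.75 MHz, folds to fs − 38.5 MHz = 11 MHz.
106.5 MHz mod fs = 7.5 MHz.
7.5 MHz ≤ fs/2 = 24.75 MHz, appears at 7.5 MHz.
78 MHz mod fs = 28.5 MHz.
28.5 MHz > fs/2 = 24.75 MHz, folds to fs − 28.5 MHz = 21 MHz.
129.5 MHz mod fs = 30.5 MHz.
30.5 MHz > fs/2 = 24.75 MHz, folds to fs − 30.5 MHz = 19 MHz.
88 MHz mod fs = 38.5 MHz.
38.5 MHz > fs/2 = 24.75 MHz, folds to fs − 38.5 MHz = 11 MHz.
88 MHz and 137.5 MHz both map to 11 MHz.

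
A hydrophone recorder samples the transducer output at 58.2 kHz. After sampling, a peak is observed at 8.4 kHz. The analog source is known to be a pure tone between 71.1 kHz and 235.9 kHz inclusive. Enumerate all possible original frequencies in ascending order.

Frequencies that alias to 8.4 kHz are k·fs ± 8.4 kHz for integer k ≥ 0.
k=0: 8.4 kHz.
k=1: 49.8 kHz, 66.6 kHz.
k=2: 108 kHz, 124.8 kHz.
k=3: 166.2 kHz, 183 kHz.
k=4: 224.4 kHz, 241.2 kHz.
k=5: 282.6 kHz, 299.4 kHz.
Within [71.1 kHz, 235.9 kHz]: 108 kHz, 124.8 kHz, 166.2 kHz, 183 kHz, 224.4 kHz.

108 kHz, 124.8 kHz, 166.2 kHz, 183 kHz, 224.4 kHz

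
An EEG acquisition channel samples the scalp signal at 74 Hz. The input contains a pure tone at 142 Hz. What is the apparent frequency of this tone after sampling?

6 Hz

142 Hz mod fs = 68 Hz.
68 Hz > fs/2 = 37 Hz, folds to fs − 68 Hz = 6 Hz.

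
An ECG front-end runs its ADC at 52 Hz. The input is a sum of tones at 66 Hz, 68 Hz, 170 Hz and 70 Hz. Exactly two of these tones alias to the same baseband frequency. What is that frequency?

fs/2 = 26 Hz.
66 Hz mod fs = 14 Hz.
14 Hz ≤ fs/2 = 26 Hz, appears at 14 Hz.
68 Hz mod fs = 16 Hz.
16 Hz ≤ fs/2 = 26 Hz, appears at 16 Hz.
170 Hz mod fs = 14 Hz.
14 Hz ≤ fs/2 = 26 Hz, appears at 14 Hz.
70 Hz mod fs = 18 Hz.
18 Hz ≤ fs/2 = 26 Hz, appears at 18 Hz.
66 Hz and 170 Hz both map to 14 Hz.

14 Hz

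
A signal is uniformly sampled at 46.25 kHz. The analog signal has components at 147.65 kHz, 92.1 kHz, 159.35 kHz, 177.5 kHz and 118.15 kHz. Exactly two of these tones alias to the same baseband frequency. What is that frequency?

20.6 kHz

fs/2 = 23.125 kHz.
147.65 kHz mod fs = 8.9 kHz.
8.9 kHz ≤ fs/2 = 23.125 kHz, appears at 8.9 kHz.
92.1 kHz mod fs = 45.85 kHz.
45.85 kHz > fs/2 = 23.125 kHz, folds to fs − 45.85 kHz = 0.4 kHz.
159.35 kHz mod fs = 20.6 kHz.
20.6 kHz ≤ fs/2 = 23.125 kHz, appears at 20.6 kHz.
177.5 kHz mod fs = 38.75 kHz.
38.75 kHz > fs/2 = 23.125 kHz, folds to fs − 38.75 kHz = 7.5 kHz.
118.15 kHz mod fs = 25.65 kHz.
25.65 kHz > fs/2 = 23.125 kHz, folds to fs − 25.65 kHz = 20.6 kHz.
118.15 kHz and 159.35 kHz both map to 20.6 kHz.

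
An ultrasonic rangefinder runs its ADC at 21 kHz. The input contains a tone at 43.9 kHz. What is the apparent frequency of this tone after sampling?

1.9 kHz

43.9 kHz mod fs = 1.9 kHz.
1.9 kHz ≤ fs/2 = 10.5 kHz, appears at 1.9 kHz.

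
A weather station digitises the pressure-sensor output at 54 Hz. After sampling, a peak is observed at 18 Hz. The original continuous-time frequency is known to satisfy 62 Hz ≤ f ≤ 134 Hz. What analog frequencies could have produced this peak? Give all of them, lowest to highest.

Frequencies that alias to 18 Hz are k·fs ± 18 Hz for integer k ≥ 0.
k=0: 18 Hz.
k=1: 36 Hz, 72 Hz.
k=2: 90 Hz, 126 Hz.
k=3: 144 Hz, 180 Hz.
Within [62 Hz, 134 Hz]: 72 Hz, 90 Hz, 126 Hz.

72 Hz, 90 Hz, 126 Hz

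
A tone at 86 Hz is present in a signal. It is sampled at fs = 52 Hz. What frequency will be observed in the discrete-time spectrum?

86 Hz mod fs = 34 Hz.
34 Hz > fs/2 = 26 Hz, folds to fs − 34 Hz = 18 Hz.

18 Hz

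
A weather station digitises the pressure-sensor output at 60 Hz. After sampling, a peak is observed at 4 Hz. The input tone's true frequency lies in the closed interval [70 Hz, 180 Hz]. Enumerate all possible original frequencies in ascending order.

116 Hz, 124 Hz, 176 Hz

Frequencies that alias to 4 Hz are k·fs ± 4 Hz for integer k ≥ 0.
k=0: 4 Hz.
k=1: 56 Hz, 64 Hz.
k=2: 116 Hz, 124 Hz.
k=3: 176 Hz, 184 Hz.
k=4: 236 Hz, 244 Hz.
Within [70 Hz, 180 Hz]: 116 Hz, 124 Hz, 176 Hz.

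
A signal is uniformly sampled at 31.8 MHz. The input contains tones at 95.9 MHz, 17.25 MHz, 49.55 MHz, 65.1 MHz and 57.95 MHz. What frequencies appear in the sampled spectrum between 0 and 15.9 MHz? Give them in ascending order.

fs/2 = 15.9 MHz.
95.9 MHz mod fs = 0.5 MHz.
0.5 MHz ≤ fs/2 = 15.9 MHz, appears at 0.5 MHz.
17.25 MHz > fs/2 = 15.9 MHz, folds to fs − 17.25 MHz = 14.55 MHz.
49.55 MHz mod fs = 17.75 MHz.
17.75 MHz > fs/2 = 15.9 MHz, folds to fs − 17.75 MHz = 14.05 MHz.
65.1 MHz mod fs = 1.5 MHz.
1.5 MHz ≤ fs/2 = 15.9 MHz, appears at 1.5 MHz.
57.95 MHz mod fs = 26.15 MHz.
26.15 MHz > fs/2 = 15.9 MHz, folds to fs − 26.15 MHz = 5.65 MHz.
Distinct values: {0.5 MHz, 1.5 MHz, 5.65 MHz, 14.05 MHz, 14.55 MHz}.

0.5 MHz, 1.5 MHz, 5.65 MHz, 14.05 MHz, 14.55 MHz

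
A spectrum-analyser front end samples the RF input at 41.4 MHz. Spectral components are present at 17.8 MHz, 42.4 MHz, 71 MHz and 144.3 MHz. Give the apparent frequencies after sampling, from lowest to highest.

1 MHz, 11.8 MHz, 17.8 MHz, 20.1 MHz

fs/2 = 20.7 MHz.
17.8 MHz ≤ fs/2 = 20.7 MHz, passes unchanged.
42.4 MHz mod fs = 1 MHz.
1 MHz ≤ fs/2 = 20.7 MHz, appears at 1 MHz.
71 MHz mod fs = 29.6 MHz.
29.6 MHz > fs/2 = 20.7 MHz, folds to fs − 29.6 MHz = 11.8 MHz.
144.3 MHz mod fs = 20.1 MHz.
20.1 MHz ≤ fs/2 = 20.7 MHz, appears at 20.1 MHz.
Distinct values: {1 MHz, 11.8 MHz, 17.8 MHz, 20.1 MHz}.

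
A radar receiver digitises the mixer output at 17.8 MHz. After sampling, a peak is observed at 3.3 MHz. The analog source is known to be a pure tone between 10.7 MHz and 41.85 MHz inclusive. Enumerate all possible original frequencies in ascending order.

Frequencies that alias to 3.3 MHz are k·fs ± 3.3 MHz for integer k ≥ 0.
k=0: 3.3 MHz.
k=1: 14.5 MHz, 21.1 MHz.
k=2: 32.3 MHz, 38.9 MHz.
k=3: 50.1 MHz, 56.7 MHz.
Within [10.7 MHz, 41.85 MHz]: 14.5 MHz, 21.1 MHz, 32.3 MHz, 38.9 MHz.

14.5 MHz, 21.1 MHz, 32.3 MHz, 38.9 MHz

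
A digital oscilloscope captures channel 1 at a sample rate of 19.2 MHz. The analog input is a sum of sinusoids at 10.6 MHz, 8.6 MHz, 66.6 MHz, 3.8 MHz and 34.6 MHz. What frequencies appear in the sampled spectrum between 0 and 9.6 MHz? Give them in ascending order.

3.8 MHz, 8.6 MHz, 9 MHz

fs/2 = 9.6 MHz.
10.6 MHz > fs/2 = 9.6 MHz, folds to fs − 10.6 MHz = 8.6 MHz.
8.6 MHz ≤ fs/2 = 9.6 MHz, passes unchanged.
66.6 MHz mod fs = 9 MHz.
9 MHz ≤ fs/2 = 9.6 MHz, appears at 9 MHz.
3.8 MHz ≤ fs/2 = 9.6 MHz, passes unchanged.
34.6 MHz mod fs = 15.4 MHz.
15.4 MHz > fs/2 = 9.6 MHz, folds to fs − 15.4 MHz = 3.8 MHz.
Distinct values: {3.8 MHz, 8.6 MHz, 9 MHz}.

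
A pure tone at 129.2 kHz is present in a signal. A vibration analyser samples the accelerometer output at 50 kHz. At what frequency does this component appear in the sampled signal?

129.2 kHz mod fs = 29.2 kHz.
29.2 kHz > fs/2 = 25 kHz, folds to fs − 29.2 kHz = 20.8 kHz.

20.8 kHz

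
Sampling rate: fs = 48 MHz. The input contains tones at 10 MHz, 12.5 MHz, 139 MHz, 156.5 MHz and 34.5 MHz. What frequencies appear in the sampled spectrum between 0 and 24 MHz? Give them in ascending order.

5 MHz, 10 MHz, 12.5 MHz, 13.5 MHz

fs/2 = 24 MHz.
10 MHz ≤ fs/2 = 24 MHz, passes unchanged.
12.5 MHz ≤ fs/2 = 24 MHz, passes unchanged.
139 MHz mod fs = 43 MHz.
43 MHz > fs/2 = 24 MHz, folds to fs − 43 MHz = 5 MHz.
156.5 MHz mod fs = 12.5 MHz.
12.5 MHz ≤ fs/2 = 24 MHz, appears at 12.5 MHz.
34.5 MHz > fs/2 = 24 MHz, folds to fs − 34.5 MHz = 13.5 MHz.
Distinct values: {5 MHz, 10 MHz, 12.5 MHz, 13.5 MHz}.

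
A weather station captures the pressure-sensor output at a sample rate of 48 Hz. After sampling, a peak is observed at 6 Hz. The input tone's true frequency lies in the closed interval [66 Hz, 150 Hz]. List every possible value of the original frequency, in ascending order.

Frequencies that alias to 6 Hz are k·fs ± 6 Hz for integer k ≥ 0.
k=0: 6 Hz.
k=1: 42 Hz, 54 Hz.
k=2: 90 Hz, 102 Hz.
k=3: 138 Hz, 150 Hz.
k=4: 186 Hz, 198 Hz.
Within [66 Hz, 150 Hz]: 90 Hz, 102 Hz, 138 Hz, 150 Hz.

90 Hz, 102 Hz, 138 Hz, 150 Hz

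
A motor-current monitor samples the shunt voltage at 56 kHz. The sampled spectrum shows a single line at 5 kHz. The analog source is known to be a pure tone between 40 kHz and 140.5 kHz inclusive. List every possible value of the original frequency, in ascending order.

Frequencies that alias to 5 kHz are k·fs ± 5 kHz for integer k ≥ 0.
k=0: 5 kHz.
k=1: 51 kHz, 61 kHz.
k=2: 107 kHz, 117 kHz.
k=3: 163 kHz, 173 kHz.
Within [40 kHz, 140.5 kHz]: 51 kHz, 61 kHz, 107 kHz, 117 kHz.

51 kHz, 61 kHz, 107 kHz, 117 kHz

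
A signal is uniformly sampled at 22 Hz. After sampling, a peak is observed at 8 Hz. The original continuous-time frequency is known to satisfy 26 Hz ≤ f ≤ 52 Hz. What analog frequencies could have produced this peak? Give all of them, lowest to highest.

Frequencies that alias to 8 Hz are k·fs ± 8 Hz for integer k ≥ 0.
k=0: 8 Hz.
k=1: 14 Hz, 30 Hz.
k=2: 36 Hz, 52 Hz.
k=3: 58 Hz, 74 Hz.
Within [26 Hz, 52 Hz]: 30 Hz, 36 Hz, 52 Hz.

30 Hz, 36 Hz, 52 Hz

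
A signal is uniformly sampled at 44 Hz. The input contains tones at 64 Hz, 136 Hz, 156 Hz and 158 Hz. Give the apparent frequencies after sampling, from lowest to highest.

fs/2 = 22 Hz.
64 Hz mod fs = 20 Hz.
20 Hz ≤ fs/2 = 22 Hz, appears at 20 Hz.
136 Hz mod fs = 4 Hz.
4 Hz ≤ fs/2 = 22 Hz, appears at 4 Hz.
156 Hz mod fs = 24 Hz.
24 Hz > fs/2 = 22 Hz, folds to fs − 24 Hz = 20 Hz.
158 Hz mod fs = 26 Hz.
26 Hz > fs/2 = 22 Hz, folds to fs − 26 Hz = 18 Hz.
Distinct values: {4 Hz, 18 Hz, 20 Hz}.

4 Hz, 18 Hz, 20 Hz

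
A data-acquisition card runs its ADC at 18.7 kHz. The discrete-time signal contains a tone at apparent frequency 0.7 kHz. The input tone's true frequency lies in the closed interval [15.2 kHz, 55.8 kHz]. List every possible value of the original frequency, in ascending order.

Frequencies that alias to 0.7 kHz are k·fs ± 0.7 kHz for integer k ≥ 0.
k=0: 0.7 kHz.
k=1: 18 kHz, 19.4 kHz.
k=2: 36.7 kHz, 38.1 kHz.
k=3: 55.4 kHz, 56.8 kHz.
k=4: 74.1 kHz, 75.5 kHz.
Within [15.2 kHz, 55.8 kHz]: 18 kHz, 19.4 kHz, 36.7 kHz, 38.1 kHz, 55.4 kHz.

18 kHz, 19.4 kHz, 36.7 kHz, 38.1 kHz, 55.4 kHz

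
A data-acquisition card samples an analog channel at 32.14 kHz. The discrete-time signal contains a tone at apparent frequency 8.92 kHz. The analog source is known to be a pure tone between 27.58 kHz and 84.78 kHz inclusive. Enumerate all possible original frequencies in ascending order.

Frequencies that alias to 8.92 kHz are k·fs ± 8.92 kHz for integer k ≥ 0.
k=0: 8.92 kHz.
k=1: 23.22 kHz, 41.06 kHz.
k=2: 55.36 kHz, 73.2 kHz.
k=3: 87.5 kHz, 105.34 kHz.
Within [27.58 kHz, 84.78 kHz]: 41.06 kHz, 55.36 kHz, 73.2 kHz.

41.06 kHz, 55.36 kHz, 73.2 kHz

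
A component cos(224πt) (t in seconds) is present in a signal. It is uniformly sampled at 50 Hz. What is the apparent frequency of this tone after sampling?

12 Hz

ω = 224π rad/s → f = ω/(2π) = 112 Hz.
112 Hz mod fs = 12 Hz.
12 Hz ≤ fs/2 = 25 Hz, appears at 12 Hz.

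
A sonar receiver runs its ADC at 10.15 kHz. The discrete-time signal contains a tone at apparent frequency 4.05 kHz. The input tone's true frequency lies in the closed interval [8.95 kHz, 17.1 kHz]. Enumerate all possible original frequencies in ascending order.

14.2 kHz, 16.25 kHz

Frequencies that alias to 4.05 kHz are k·fs ± 4.05 kHz for integer k ≥ 0.
k=0: 4.05 kHz.
k=1: 6.1 kHz, 14.2 kHz.
k=2: 16.25 kHz, 24.35 kHz.
k=3: 26.4 kHz, 34.5 kHz.
Within [8.95 kHz, 17.1 kHz]: 14.2 kHz, 16.25 kHz.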